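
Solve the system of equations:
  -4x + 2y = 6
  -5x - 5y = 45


Using Cramer's rule:
Determinant D = (-4)(-5) - (-5)(2) = 20 + 10 = 30
Dx = (6)(-5) - (45)(2) = -30 - 90 = -120
Dy = (-4)(45) - (-5)(6) = -180 + 30 = -150
x = Dx/D = -120/30 = -4
y = Dy/D = -150/30 = -5

x = -4, y = -5


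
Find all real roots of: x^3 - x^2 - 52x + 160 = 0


Let p(x) = x^3 - x^2 - 52x + 160. By the rational root theorem (leading coefficient 1), any rational root is an integer divisor of 160: try ±1, ±2, ... in turn.
Test x = 1: value = 108 ≠ 0.
Test x = -1: value = 210 ≠ 0.
Test x = 2: value = 60 ≠ 0.
Test x = -2: value = 252 ≠ 0.
Test x = 4: value = 0 ✓, so (x - 4) is a factor.
Synthetic division by (x - 4): bring down 1; 1(4) - 1 = 3; 3(4) - 52 = -40; (-40)(4) + 160 = 0 → quotient x^2 + 3x - 40, remainder 0.
Solve the quadratic x^2 + 3x - 40 = 0: discriminant = 3^2 - 4(1)(-40) = 9 + 160 = 169.
sqrt(169) = 13, so x = (-3 ± 13)/2: x = 5 or x = -8.

x = -8, x = 4, x = 5


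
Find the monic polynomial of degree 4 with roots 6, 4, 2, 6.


A monic polynomial with roots 6, 4, 2, 6 is:
p(x) = (x - 6)(x - 4)(x - 2)(x - 6)
After multiplying by (x - 6): x - 6
After multiplying by (x - 4): x^2 - 10x + 24
After multiplying by (x - 2): x^3 - 12x^2 + 44x - 48
After multiplying by (x - 6): x^4 - 18x^3 + 116x^2 - 312x + 288

x^4 - 18x^3 + 116x^2 - 312x + 288


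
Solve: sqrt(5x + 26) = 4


Square both sides: 5x + 26 = 4^2 = 16
5x = 16 - 26 = -10
x = -2
Check: sqrt(5*(-2) + 26) = sqrt(16) = 4 ✓

x = -2


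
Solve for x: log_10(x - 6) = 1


Convert to exponential form: x - 6 = 10^1 = 10
x = 10 + 6 = 16
Check: log_10(16 - 6) = log_10(10) = log_10(10) = 1 ✓

x = 16


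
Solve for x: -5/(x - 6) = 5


Multiply both sides by (x - 6): -5 = 5(x - 6)
Distribute: -5 = 5x - 30
5x = -5 + 30 = 25
x = 5

x = 5


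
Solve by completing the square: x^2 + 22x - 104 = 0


Start: x^2 + 22x - 104 = 0
Move constant: x^2 + 22x = 104
Half of 22 is 11, squared is 121
Add 121 to both sides: x^2 + 22x + 121 = 225
(x + 11)^2 = 225
x + 11 = ±15
x = -11 + 15 = 4 or x = -11 - 15 = -26

x = -26, x = 4


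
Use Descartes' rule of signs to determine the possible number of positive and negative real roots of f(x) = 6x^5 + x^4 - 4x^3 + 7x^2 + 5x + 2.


Descartes' rule of signs:

For positive roots, count sign changes in f(x) = 6x^5 + x^4 - 4x^3 + 7x^2 + 5x + 2:
Signs of coefficients: +, +, -, +, +, +
Number of sign changes: 2
Possible positive real roots: 2, 0

For negative roots, examine f(-x) = -6x^5 + x^4 + 4x^3 + 7x^2 - 5x + 2:
Signs of coefficients: -, +, +, +, -, +
Number of sign changes: 3
Possible negative real roots: 3, 1

Positive roots: 2 or 0; Negative roots: 3 or 1


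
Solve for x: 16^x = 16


Express both sides with the same base.
16 = 16^1
Since the bases match: x = 1

x = 1


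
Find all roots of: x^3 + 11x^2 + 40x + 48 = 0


Let p(x) = x^3 + 11x^2 + 40x + 48. By the rational root theorem (leading coefficient 1), any rational root is an integer divisor of 48: try ±1, ±2, ... in turn.
Test x = 1: value = 100 ≠ 0.
Test x = -1: value = 18 ≠ 0.
Test x = 2: value = 180 ≠ 0.
Test x = -2: value = 4 ≠ 0.
Test x = 3: value = 294 ≠ 0.
Test x = -3: value = 0 ✓, so (x + 3) is a factor.
Synthetic division by (x + 3): bring down 1; 1(-3) + 11 = 8; 8(-3) + 40 = 16; 16(-3) + 48 = 0 → quotient x^2 + 8x + 16, remainder 0.
Solve the quadratic x^2 + 8x + 16 = 0: discriminant = 8^2 - 4(1)(16) = 64 - 64 = 0.
Discriminant = 0, so a double root: x = -8/2 = -4.
Collecting all roots found:

x = -4 (multiplicity 2), x = -3


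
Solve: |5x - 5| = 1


An absolute value equation |expr| = 1 gives two cases:
Case 1: 5x - 5 = 1
  5x = 6, so x = 6/5
Case 2: 5x - 5 = -1
  5x = 4, so x = 4/5

x = 4/5, x = 6/5


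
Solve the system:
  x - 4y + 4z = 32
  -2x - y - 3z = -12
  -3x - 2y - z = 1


Using Cramer's rule. Expand each determinant along the first row.
D  = 1*[(-1)*(-1) - (-3)*(-2)] - (-4)*[(-2)*(-1) - (-3)*(-3)] + 4*[(-2)*(-2) - (-1)*(-3)]
  = 1*(-5) - (-4)*(-7) + 4*(1) = -29
Dx = 32*[(-1)*(-1) - (-3)*(-2)] - (-4)*[(-12)*(-1) - (-3)*1] + 4*[(-12)*(-2) - (-1)*1]
  = 32*(-5) - (-4)*(15) + 4*(25) = 0
Dy = 1*[(-12)*(-1) - (-3)*1] - 32*[(-2)*(-1) - (-3)*(-3)] + 4*[(-2)*1 - (-12)*(-3)]
  = 1*(15) - 32*(-7) + 4*(-38) = 87
Dz = 1*[(-1)*1 - (-12)*(-2)] - (-4)*[(-2)*1 - (-12)*(-3)] + 32*[(-2)*(-2) - (-1)*(-3)]
  = 1*(-25) - (-4)*(-38) + 32*(1) = -145
x = Dx/D = 0/-29 = 0, y = Dy/D = 87/-29 = -3, z = Dz/D = -145/-29 = 5
Check eq1: (1)(0) + (-4)(-3) + (4)(5) = 32 = 32 ✓
Check eq2: (-2)(0) + (-1)(-3) + (-3)(5) = -12 = -12 ✓
Check eq3: (-3)(0) + (-2)(-3) + (-1)(5) = 1 = 1 ✓

x = 0, y = -3, z = 5


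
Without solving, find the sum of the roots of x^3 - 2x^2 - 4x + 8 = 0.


By Vieta's formulas for x^3 + bx^2 + cx + d = 0:
  r1 + r2 + r3 = -b/a = 2
  r1*r2 + r1*r3 + r2*r3 = c/a = -4
  r1*r2*r3 = -d/a = -8


Sum = 2


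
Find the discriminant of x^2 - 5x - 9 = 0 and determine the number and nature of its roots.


For ax^2 + bx + c = 0, discriminant D = b^2 - 4ac
Here a = 1, b = -5, c = -9
D = (-5)^2 - 4(1)(-9) = 25 + 36 = 61

D = 61 > 0 but not a perfect square
The equation has 2 distinct real irrational roots.

Discriminant = 61, 2 distinct real irrational roots


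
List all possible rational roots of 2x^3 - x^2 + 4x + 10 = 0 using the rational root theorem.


Rational root theorem: possible roots are ±p/q where:
  p divides the constant term (10): p ∈ {1, 2, 5, 10}
  q divides the leading coefficient (2): q ∈ {1, 2}

All possible rational roots: -10, -5, -5/2, -2, -1, -1/2, 1/2, 1, 2, 5/2, 5, 10

-10, -5, -5/2, -2, -1, -1/2, 1/2, 1, 2, 5/2, 5, 10


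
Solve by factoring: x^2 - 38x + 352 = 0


We need two numbers that multiply to 352 and add to -38.
Those numbers are -16 and -22 (since (-16) * (-22) = 352 and (-16) + (-22) = -38).
So x^2 - 38x + 352 = (x - 16)(x - 22) = 0
Setting each factor to zero: x = 16 or x = 22

x = 16, x = 22


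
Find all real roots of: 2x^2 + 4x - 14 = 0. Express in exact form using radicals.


Using the quadratic formula: x = (-b ± sqrt(b^2 - 4ac)) / (2a)
Here a = 2, b = 4, c = -14
Discriminant = b^2 - 4ac = 4^2 - 4(2)(-14) = 16 + 112 = 128
Since discriminant = 128 > 0, there are two real roots.
x = (-4 ± 8*sqrt(2)) / 4
Simplifying: x = -1 ± 2*sqrt(2)
Numerically: x ≈ 1.8284 or x ≈ -3.8284

x = -1 + 2*sqrt(2) or x = -1 - 2*sqrt(2)


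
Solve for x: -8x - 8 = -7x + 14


Starting with: -8x - 8 = -7x + 14
Move all x terms to left: (-8 + 7)x = 14 + 8
Simplify: -x = 22
Divide both sides by -1: x = -22

x = -22


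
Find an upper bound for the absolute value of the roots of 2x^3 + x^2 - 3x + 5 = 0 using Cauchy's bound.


Cauchy's bound: all roots r satisfy |r| <= 1 + max(|a_i/a_n|) for i = 0,...,n-1
where a_n is the leading coefficient.

Coefficients: [2, 1, -3, 5]
Leading coefficient a_n = 2
Ratios |a_i/a_n|: 1/2, 3/2, 5/2
Maximum ratio: 5/2
Cauchy's bound: |r| <= 1 + 5/2 = 7/2

Upper bound = 7/2


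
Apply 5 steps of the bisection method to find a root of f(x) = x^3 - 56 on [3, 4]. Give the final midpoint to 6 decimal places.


f(x) = x^3 - 56
f(3) = -29 < 0
f(4) = 8 > 0

Step 1: midpoint = (3.000000 + 4.000000)/2 = 3.500000
  f(3.500000) = -13.125000
  f(mid) < 0, so root is in [3.500000, 4.000000]

Step 2: midpoint = (3.500000 + 4.000000)/2 = 3.750000
  f(3.750000) = -3.265625
  f(mid) < 0, so root is in [3.750000, 4.000000]

Step 3: midpoint = (3.750000 + 4.000000)/2 = 3.875000
  f(3.875000) = 2.185547
  f(mid) > 0, so root is in [3.750000, 3.875000]

Step 4: midpoint = (3.750000 + 3.875000)/2 = 3.812500
  f(3.812500) = -0.584717
  f(mid) < 0, so root is in [3.812500, 3.875000]

Step 5: midpoint = (3.812500 + 3.875000)/2 = 3.843750
  f(3.843750) = 0.789154
  f(mid) > 0, so root is in [3.812500, 3.843750]

midpoint = 3.843750


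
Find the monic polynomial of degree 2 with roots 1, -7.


A monic polynomial with roots 1, -7 is:
p(x) = (x - 1)(x + 7)
After multiplying by (x - 1): x - 1
After multiplying by (x + 7): x^2 + 6x - 7

x^2 + 6x - 7


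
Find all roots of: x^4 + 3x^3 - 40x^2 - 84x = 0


The constant term is 0, so x = 0 is a root. Factor out x:
  x^3 + 3x^2 - 40x - 84 = 0
Let p(x) = x^3 + 3x^2 - 40x - 84. By the rational root theorem (leading coefficient 1), any rational root is an integer divisor of 84: try ±1, ±2, ... in turn.
Test x = 1: value = -120 ≠ 0.
Test x = -1: value = -42 ≠ 0.
Test x = 2: value = -144 ≠ 0.
Test x = -2: value = 0 ✓, so (x + 2) is a factor.
Synthetic division by (x + 2): bring down 1; 1(-2) + 3 = 1; 1(-2) - 40 = -42; (-42)(-2) - 84 = 0 → quotient x^2 + x - 42, remainder 0.
Solve the quadratic x^2 + x - 42 = 0: discriminant = 1^2 - 4(1)(-42) = 1 + 168 = 169.
sqrt(169) = 13, so x = (-1 ± 13)/2: x = 6 or x = -7.
Collecting all roots found:

x = -7, x = -2, x = 0, x = 6


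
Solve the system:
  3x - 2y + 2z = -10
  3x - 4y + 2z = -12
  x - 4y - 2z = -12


Using Cramer's rule. Expand each determinant along the first row.
D  = 3*[(-4)*(-2) - 2*(-4)] - (-2)*[3*(-2) - 2*1] + 2*[3*(-4) - (-4)*1]
  = 3*(16) - (-2)*(-8) + 2*(-8) = 16
Dx = (-10)*[(-4)*(-2) - 2*(-4)] - (-2)*[(-12)*(-2) - 2*(-12)] + 2*[(-12)*(-4) - (-4)*(-12)]
  = (-10)*(16) - (-2)*(48) + 2*(0) = -64
Dy = 3*[(-12)*(-2) - 2*(-12)] - (-10)*[3*(-2) - 2*1] + 2*[3*(-12) - (-12)*1]
  = 3*(48) - (-10)*(-8) + 2*(-24) = 16
Dz = 3*[(-4)*(-12) - (-12)*(-4)] - (-2)*[3*(-12) - (-12)*1] + (-10)*[3*(-4) - (-4)*1]
  = 3*(0) - (-2)*(-24) + (-10)*(-8) = 32
x = Dx/D = -64/16 = -4, y = Dy/D = 16/16 = 1, z = Dz/D = 32/16 = 2
Check eq1: (3)(-4) + (-2)(1) + (2)(2) = -10 = -10 ✓
Check eq2: (3)(-4) + (-4)(1) + (2)(2) = -12 = -12 ✓
Check eq3: (1)(-4) + (-4)(1) + (-2)(2) = -12 = -12 ✓

x = -4, y = 1, z = 2


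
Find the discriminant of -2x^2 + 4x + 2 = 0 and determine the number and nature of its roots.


For ax^2 + bx + c = 0, discriminant D = b^2 - 4ac
Here a = -2, b = 4, c = 2
D = (4)^2 - 4(-2)(2) = 16 + 16 = 32

D = 32 > 0 but not a perfect square
The equation has 2 distinct real irrational roots.

Discriminant = 32, 2 distinct real irrational roots


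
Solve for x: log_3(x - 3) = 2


Convert to exponential form: x - 3 = 3^2 = 9
x = 9 + 3 = 12
Check: log_3(12 - 3) = log_3(9) = log_3(9) = 2 ✓

x = 12


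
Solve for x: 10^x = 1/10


Express both sides with the same base.
1/10 = 10^(-1)
Since the bases match: x = -1

x = -1


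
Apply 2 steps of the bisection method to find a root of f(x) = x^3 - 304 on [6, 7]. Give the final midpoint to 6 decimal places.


f(x) = x^3 - 304
f(6) = -88 < 0
f(7) = 39 > 0

Step 1: midpoint = (6.000000 + 7.000000)/2 = 6.500000
  f(6.500000) = -29.375000
  f(mid) < 0, so root is in [6.500000, 7.000000]

Step 2: midpoint = (6.500000 + 7.000000)/2 = 6.750000
  f(6.750000) = 3.546875
  f(mid) > 0, so root is in [6.500000, 6.750000]

midpoint = 6.750000


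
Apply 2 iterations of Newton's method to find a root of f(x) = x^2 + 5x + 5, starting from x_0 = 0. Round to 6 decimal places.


Newton's method: x_(n+1) = x_n - f(x_n)/f'(x_n)
f(x) = x^2 + 5x + 5
f'(x) = 2x + 5

Iteration 1:
  f(0.000000) = 5.000000
  f'(0.000000) = 5.000000
  x_1 = 0.000000 - (5.000000)/(5.000000) = -1.000000

Iteration 2:
  f(-1.000000) = 1.000000
  f'(-1.000000) = 3.000000
  x_2 = -1.000000 - (1.000000)/(3.000000) = -1.333333

x_2 = -1.333333


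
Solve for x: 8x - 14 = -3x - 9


Starting with: 8x - 14 = -3x - 9
Move all x terms to left: (8 + 3)x = -9 + 14
Simplify: 11x = 5
Divide both sides by 11: x = 5/11

x = 5/11


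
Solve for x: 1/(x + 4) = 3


Multiply both sides by (x + 4): 1 = 3(x + 4)
Distribute: 1 = 3x + 12
3x = 1 - 12 = -11
x = -11/3

x = -11/3


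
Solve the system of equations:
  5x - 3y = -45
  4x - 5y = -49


Using Cramer's rule:
Determinant D = (5)(-5) - (4)(-3) = -25 + 12 = -13
Dx = (-45)(-5) - (-49)(-3) = 225 - 147 = 78
Dy = (5)(-49) - (4)(-45) = -245 + 180 = -65
x = Dx/D = 78/-13 = -6
y = Dy/D = -65/-13 = 5

x = -6, y = 5


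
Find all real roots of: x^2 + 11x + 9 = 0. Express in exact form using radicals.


Using the quadratic formula: x = (-b ± sqrt(b^2 - 4ac)) / (2a)
Here a = 1, b = 11, c = 9
Discriminant = b^2 - 4ac = 11^2 - 4(1)(9) = 121 - 36 = 85
Since discriminant = 85 > 0, there are two real roots.
x = (-11 ± sqrt(85)) / 2
Numerically: x ≈ -0.8902 or x ≈ -10.1098

x = (-11 + sqrt(85)) / 2 or x = (-11 - sqrt(85)) / 2


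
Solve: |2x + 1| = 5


An absolute value equation |expr| = 5 gives two cases:
Case 1: 2x + 1 = 5
  2x = 4, so x = 2
Case 2: 2x + 1 = -5
  2x = -6, so x = -3

x = -3, x = 2


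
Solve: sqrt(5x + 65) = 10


Square both sides: 5x + 65 = 10^2 = 100
5x = 100 - 65 = 35
x = 7
Check: sqrt(5*7 + 65) = sqrt(100) = 10 ✓

x = 7


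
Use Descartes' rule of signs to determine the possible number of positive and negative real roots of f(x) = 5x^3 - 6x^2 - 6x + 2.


Descartes' rule of signs:

For positive roots, count sign changes in f(x) = 5x^3 - 6x^2 - 6x + 2:
Signs of coefficients: +, -, -, +
Number of sign changes: 2
Possible positive real roots: 2, 0

For negative roots, examine f(-x) = -5x^3 - 6x^2 + 6x + 2:
Signs of coefficients: -, -, +, +
Number of sign changes: 1
Possible negative real roots: 1

Positive roots: 2 or 0; Negative roots: 1


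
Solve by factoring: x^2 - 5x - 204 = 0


We need two numbers that multiply to -204 and add to -5.
Those numbers are -17 and 12 (since (-17) * 12 = -204 and (-17) + 12 = -5).
So x^2 - 5x - 204 = (x - 17)(x + 12) = 0
Setting each factor to zero: x = 17 or x = -12

x = -12, x = 17


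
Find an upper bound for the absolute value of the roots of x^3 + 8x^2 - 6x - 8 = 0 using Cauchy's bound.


Cauchy's bound: all roots r satisfy |r| <= 1 + max(|a_i/a_n|) for i = 0,...,n-1
where a_n is the leading coefficient.

Coefficients: [1, 8, -6, -8]
Leading coefficient a_n = 1
Ratios |a_i/a_n|: 8, 6, 8
Maximum ratio: 8
Cauchy's bound: |r| <= 1 + 8 = 9

Upper bound = 9


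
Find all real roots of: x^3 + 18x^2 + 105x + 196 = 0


Let p(x) = x^3 + 18x^2 + 105x + 196. By the rational root theorem (leading coefficient 1), any rational root is an integer divisor of 196: try ±1, ±2, ... in turn.
Test x = 1: value = 320 ≠ 0.
Test x = -1: value = 108 ≠ 0.
Test x = 2: value = 486 ≠ 0.
Test x = -2: value = 50 ≠ 0.
Test x = 4: value = 968 ≠ 0.
Test x = -4: value = 0 ✓, so (x + 4) is a factor.
Synthetic division by (x + 4): bring down 1; 1(-4) + 18 = 14; 14(-4) + 105 = 49; 49(-4) + 196 = 0 → quotient x^2 + 14x + 49, remainder 0.
Solve the quadratic x^2 + 14x + 49 = 0: discriminant = 14^2 - 4(1)(49) = 196 - 196 = 0.
Discriminant = 0, so a double root: x = -14/2 = -7.

x = -7 (multiplicity 2), x = -4


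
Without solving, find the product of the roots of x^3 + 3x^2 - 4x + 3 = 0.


By Vieta's formulas for x^3 + bx^2 + cx + d = 0:
  r1 + r2 + r3 = -b/a = -3
  r1*r2 + r1*r3 + r2*r3 = c/a = -4
  r1*r2*r3 = -d/a = -3


Product = -3


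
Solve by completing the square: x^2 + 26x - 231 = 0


Start: x^2 + 26x - 231 = 0
Move constant: x^2 + 26x = 231
Half of 26 is 13, squared is 169
Add 169 to both sides: x^2 + 26x + 169 = 400
(x + 13)^2 = 400
x + 13 = ±20
x = -13 + 20 = 7 or x = -13 - 20 = -33

x = -33, x = 7


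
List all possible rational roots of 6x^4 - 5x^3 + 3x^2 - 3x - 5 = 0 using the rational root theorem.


Rational root theorem: possible roots are ±p/q where:
  p divides the constant term (-5): p ∈ {1, 5}
  q divides the leading coefficient (6): q ∈ {1, 2, 3, 6}

All possible rational roots: -5, -5/2, -5/3, -1, -5/6, -1/2, -1/3, -1/6, 1/6, 1/3, 1/2, 5/6, 1, 5/3, 5/2, 5

-5, -5/2, -5/3, -1, -5/6, -1/2, -1/3, -1/6, 1/6, 1/3, 1/2, 5/6, 1, 5/3, 5/2, 5


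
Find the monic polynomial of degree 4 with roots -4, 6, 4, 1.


A monic polynomial with roots -4, 6, 4, 1 is:
p(x) = (x + 4)(x - 6)(x - 4)(x - 1)
After multiplying by (x + 4): x + 4
After multiplying by (x - 6): x^2 - 2x - 24
After multiplying by (x - 4): x^3 - 6x^2 - 16x + 96
After multiplying by (x - 1): x^4 - 7x^3 - 10x^2 + 112x - 96

x^4 - 7x^3 - 10x^2 + 112x - 96


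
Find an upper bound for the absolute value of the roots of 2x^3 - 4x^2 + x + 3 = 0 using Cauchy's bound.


Cauchy's bound: all roots r satisfy |r| <= 1 + max(|a_i/a_n|) for i = 0,...,n-1
where a_n is the leading coefficient.

Coefficients: [2, -4, 1, 3]
Leading coefficient a_n = 2
Ratios |a_i/a_n|: 2, 1/2, 3/2
Maximum ratio: 2
Cauchy's bound: |r| <= 1 + 2 = 3

Upper bound = 3


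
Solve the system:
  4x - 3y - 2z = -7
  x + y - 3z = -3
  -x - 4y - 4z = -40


Using Cramer's rule. Expand each determinant along the first row.
D  = 4*[1*(-4) - (-3)*(-4)] - (-3)*[1*(-4) - (-3)*(-1)] + (-2)*[1*(-4) - 1*(-1)]
  = 4*(-16) - (-3)*(-7) + (-2)*(-3) = -79
Dx = (-7)*[1*(-4) - (-3)*(-4)] - (-3)*[(-3)*(-4) - (-3)*(-40)] + (-2)*[(-3)*(-4) - 1*(-40)]
  = (-7)*(-16) - (-3)*(-108) + (-2)*(52) = -316
Dy = 4*[(-3)*(-4) - (-3)*(-40)] - (-7)*[1*(-4) - (-3)*(-1)] + (-2)*[1*(-40) - (-3)*(-1)]
  = 4*(-108) - (-7)*(-7) + (-2)*(-43) = -395
Dz = 4*[1*(-40) - (-3)*(-4)] - (-3)*[1*(-40) - (-3)*(-1)] + (-7)*[1*(-4) - 1*(-1)]
  = 4*(-52) - (-3)*(-43) + (-7)*(-3) = -316
x = Dx/D = -316/-79 = 4, y = Dy/D = -395/-79 = 5, z = Dz/D = -316/-79 = 4
Check eq1: (4)(4) + (-3)(5) + (-2)(4) = -7 = -7 ✓
Check eq2: (1)(4) + (1)(5) + (-3)(4) = -3 = -3 ✓
Check eq3: (-1)(4) + (-4)(5) + (-4)(4) = -40 = -40 ✓

x = 4, y = 5, z = 4


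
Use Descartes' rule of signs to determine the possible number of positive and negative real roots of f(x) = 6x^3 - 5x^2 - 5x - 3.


Descartes' rule of signs:

For positive roots, count sign changes in f(x) = 6x^3 - 5x^2 - 5x - 3:
Signs of coefficients: +, -, -, -
Number of sign changes: 1
Possible positive real roots: 1

For negative roots, examine f(-x) = -6x^3 - 5x^2 + 5x - 3:
Signs of coefficients: -, -, +, -
Number of sign changes: 2
Possible negative real roots: 2, 0

Positive roots: 1; Negative roots: 2 or 0


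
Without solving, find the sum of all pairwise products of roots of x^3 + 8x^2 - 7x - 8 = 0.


By Vieta's formulas for x^3 + bx^2 + cx + d = 0:
  r1 + r2 + r3 = -b/a = -8
  r1*r2 + r1*r3 + r2*r3 = c/a = -7
  r1*r2*r3 = -d/a = 8


Sum of pairwise products = -7


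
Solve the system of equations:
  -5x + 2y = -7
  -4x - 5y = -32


Using Cramer's rule:
Determinant D = (-5)(-5) - (-4)(2) = 25 + 8 = 33
Dx = (-7)(-5) - (-32)(2) = 35 + 64 = 99
Dy = (-5)(-32) - (-4)(-7) = 160 - 28 = 132
x = Dx/D = 99/33 = 3
y = Dy/D = 132/33 = 4

x = 3, y = 4


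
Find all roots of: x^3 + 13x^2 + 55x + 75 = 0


Let p(x) = x^3 + 13x^2 + 55x + 75. By the rational root theorem (leading coefficient 1), any rational root is an integer divisor of 75: try ±1, ±2, ... in turn.
Test x = 1: value = 144 ≠ 0.
Test x = -1: value = 32 ≠ 0.
Test x = 3: value = 384 ≠ 0.
Test x = -3: value = 0 ✓, so (x + 3) is a factor.
Synthetic division by (x + 3): bring down 1; 1(-3) + 13 = 10; 10(-3) + 55 = 25; 25(-3) + 75 = 0 → quotient x^2 + 10x + 25, remainder 0.
Solve the quadratic x^2 + 10x + 25 = 0: discriminant = 10^2 - 4(1)(25) = 100 - 100 = 0.
Discriminant = 0, so a double root: x = -10/2 = -5.
Collecting all roots found:

x = -5 (multiplicity 2), x = -3


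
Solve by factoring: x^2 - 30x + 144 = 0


We need two numbers that multiply to 144 and add to -30.
Those numbers are -6 and -24 (since (-6) * (-24) = 144 and (-6) + (-24) = -30).
So x^2 - 30x + 144 = (x - 6)(x - 24) = 0
Setting each factor to zero: x = 6 or x = 24

x = 6, x = 24


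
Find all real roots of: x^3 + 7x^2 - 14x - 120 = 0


Let p(x) = x^3 + 7x^2 - 14x - 120. By the rational root theorem (leading coefficient 1), any rational root is an integer divisor of 120: try ±1, ±2, ... in turn.
Test x = 1: value = -126 ≠ 0.
Test x = -1: value = -100 ≠ 0.
Test x = 2: value = -112 ≠ 0.
Test x = -2: value = -72 ≠ 0.
Test x = 3: value = -72 ≠ 0.
Test x = -3: value = -42 ≠ 0.
Test x = 4: value = 0 ✓, so (x - 4) is a factor.
Synthetic division by (x - 4): bring down 1; 1(4) + 7 = 11; 11(4) - 14 = 30; 30(4) - 120 = 0 → quotient x^2 + 11x + 30, remainder 0.
Solve the quadratic x^2 + 11x + 30 = 0: discriminant = 11^2 - 4(1)(30) = 121 - 120 = 1.
sqrt(1) = 1, so x = (-11 ± 1)/2: x = -5 or x = -6.

x = -6, x = -5, x = 4


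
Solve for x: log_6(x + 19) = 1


Convert to exponential form: x + 19 = 6^1 = 6
x = 6 - 19 = -13
Check: log_6(-13 + 19) = log_6(6) = log_6(6) = 1 ✓

x = -13


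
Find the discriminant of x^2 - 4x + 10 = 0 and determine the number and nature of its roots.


For ax^2 + bx + c = 0, discriminant D = b^2 - 4ac
Here a = 1, b = -4, c = 10
D = (-4)^2 - 4(1)(10) = 16 - 40 = -24

D = -24 < 0
The equation has no real roots (2 complex conjugate roots).

Discriminant = -24, no real roots (2 complex conjugate roots)


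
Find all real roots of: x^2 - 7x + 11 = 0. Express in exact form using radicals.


Using the quadratic formula: x = (-b ± sqrt(b^2 - 4ac)) / (2a)
Here a = 1, b = -7, c = 11
Discriminant = b^2 - 4ac = (-7)^2 - 4(1)(11) = 49 - 44 = 5
Since discriminant = 5 > 0, there are two real roots.
x = (7 ± sqrt(5)) / 2
Numerically: x ≈ 4.6180 or x ≈ 2.3820

x = (7 + sqrt(5)) / 2 or x = (7 - sqrt(5)) / 2


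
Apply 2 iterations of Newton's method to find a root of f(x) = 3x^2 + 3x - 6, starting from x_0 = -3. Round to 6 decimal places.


Newton's method: x_(n+1) = x_n - f(x_n)/f'(x_n)
f(x) = 3x^2 + 3x - 6
f'(x) = 6x + 3

Iteration 1:
  f(-3.000000) = 12.000000
  f'(-3.000000) = -15.000000
  x_1 = -3.000000 - (12.000000)/(-15.000000) = -2.200000

Iteration 2:
  f(-2.200000) = 1.920000
  f'(-2.200000) = -10.200000
  x_2 = -2.200000 - (1.920000)/(-10.200000) = -2.011765

x_2 = -2.011765


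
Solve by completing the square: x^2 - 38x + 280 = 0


Start: x^2 - 38x + 280 = 0
Move constant: x^2 - 38x = -280
Half of -38 is -19, squared is 361
Add 361 to both sides: x^2 - 38x + 361 = 81
(x - 19)^2 = 81
x - 19 = ±9
x = 19 + 9 = 28 or x = 19 - 9 = 10

x = 10, x = 28


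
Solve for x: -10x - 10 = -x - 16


Starting with: -10x - 10 = -x - 16
Move all x terms to left: (-10 + 1)x = -16 + 10
Simplify: -9x = -6
Divide both sides by -9: x = 2/3

x = 2/3


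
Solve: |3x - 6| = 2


An absolute value equation |expr| = 2 gives two cases:
Case 1: 3x - 6 = 2
  3x = 8, so x = 8/3
Case 2: 3x - 6 = -2
  3x = 4, so x = 4/3

x = 4/3, x = 8/3


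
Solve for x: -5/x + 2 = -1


Subtract 2 from both sides: -5/x = -3
Multiply both sides by x: -5 = -3 * x
Divide by -3: x = 5/3

x = 5/3


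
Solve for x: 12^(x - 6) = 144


Express both sides with the same base.
144 = 12^2
Since the bases match, equate exponents: x - 6 = 2
So x = 2 - (-6) = 8

x = 8


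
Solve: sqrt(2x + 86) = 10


Square both sides: 2x + 86 = 10^2 = 100
2x = 100 - 86 = 14
x = 7
Check: sqrt(2*7 + 86) = sqrt(100) = 10 ✓

x = 7


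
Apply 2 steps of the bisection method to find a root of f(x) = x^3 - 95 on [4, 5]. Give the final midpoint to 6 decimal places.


f(x) = x^3 - 95
f(4) = -31 < 0
f(5) = 30 > 0

Step 1: midpoint = (4.000000 + 5.000000)/2 = 4.500000
  f(4.500000) = -3.875000
  f(mid) < 0, so root is in [4.500000, 5.000000]

Step 2: midpoint = (4.500000 + 5.000000)/2 = 4.750000
  f(4.750000) = 12.171875
  f(mid) > 0, so root is in [4.500000, 4.750000]

midpoint = 4.750000


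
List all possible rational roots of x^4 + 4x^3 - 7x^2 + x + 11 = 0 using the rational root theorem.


Rational root theorem: possible roots are ±p/q where:
  p divides the constant term (11): p ∈ {1, 11}
  q divides the leading coefficient (1): q ∈ {1}

All possible rational roots: -11, -1, 1, 11

-11, -1, 1, 11


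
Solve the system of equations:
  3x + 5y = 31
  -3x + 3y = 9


Using Cramer's rule:
Determinant D = (3)(3) - (-3)(5) = 9 + 15 = 24
Dx = (31)(3) - (9)(5) = 93 - 45 = 48
Dy = (3)(9) - (-3)(31) = 27 + 93 = 120
x = Dx/D = 48/24 = 2
y = Dy/D = 120/24 = 5

x = 2, y = 5


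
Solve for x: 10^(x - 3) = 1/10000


Express both sides with the same base.
1/10000 = 10^(-4)
Since the bases match, equate exponents: x - 3 = -4
So x = -4 - (-3) = -1

x = -1


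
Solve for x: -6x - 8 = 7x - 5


Starting with: -6x - 8 = 7x - 5
Move all x terms to left: (-6 - 7)x = -5 + 8
Simplify: -13x = 3
Divide both sides by -13: x = -3/13

x = -3/13


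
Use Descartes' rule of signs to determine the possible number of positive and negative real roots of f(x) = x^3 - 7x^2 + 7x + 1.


Descartes' rule of signs:

For positive roots, count sign changes in f(x) = x^3 - 7x^2 + 7x + 1:
Signs of coefficients: +, -, +, +
Number of sign changes: 2
Possible positive real roots: 2, 0

For negative roots, examine f(-x) = -x^3 - 7x^2 - 7x + 1:
Signs of coefficients: -, -, -, +
Number of sign changes: 1
Possible negative real roots: 1

Positive roots: 2 or 0; Negative roots: 1


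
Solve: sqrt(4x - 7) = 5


Square both sides: 4x - 7 = 5^2 = 25
4x = 25 + 7 = 32
x = 8
Check: sqrt(4*8 - 7) = sqrt(25) = 5 ✓

x = 8


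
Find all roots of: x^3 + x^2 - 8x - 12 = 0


Let p(x) = x^3 + x^2 - 8x - 12. By the rational root theorem (leading coefficient 1), any rational root is an integer divisor of 12: try ±1, ±2, ... in turn.
Test x = 1: value = -18 ≠ 0.
Test x = -1: value = -4 ≠ 0.
Test x = 2: value = -16 ≠ 0.
Test x = -2: value = 0 ✓, so (x + 2) is a factor.
Synthetic division by (x + 2): bring down 1; 1(-2) + 1 = -1; (-1)(-2) - 8 = -6; (-6)(-2) - 12 = 0 → quotient x^2 - x - 6, remainder 0.
Solve the quadratic x^2 - x - 6 = 0: discriminant = (-1)^2 - 4(1)(-6) = 1 + 24 = 25.
sqrt(25) = 5, so x = (1 ± 5)/2: x = 3 or x = -2.
Collecting all roots found:

x = -2 (multiplicity 2), x = 3


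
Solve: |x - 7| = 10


An absolute value equation |expr| = 10 gives two cases:
Case 1: x - 7 = 10
  x = 17, so x = 17
Case 2: x - 7 = -10
  x = -3, so x = -3

x = -3, x = 17


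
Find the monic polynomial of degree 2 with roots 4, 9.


A monic polynomial with roots 4, 9 is:
p(x) = (x - 4)(x - 9)
After multiplying by (x - 4): x - 4
After multiplying by (x - 9): x^2 - 13x + 36

x^2 - 13x + 36


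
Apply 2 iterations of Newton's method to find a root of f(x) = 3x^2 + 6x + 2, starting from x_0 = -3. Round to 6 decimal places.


Newton's method: x_(n+1) = x_n - f(x_n)/f'(x_n)
f(x) = 3x^2 + 6x + 2
f'(x) = 6x + 6

Iteration 1:
  f(-3.000000) = 11.000000
  f'(-3.000000) = -12.000000
  x_1 = -3.000000 - (11.000000)/(-12.000000) = -2.083333

Iteration 2:
  f(-2.083333) = 2.520833
  f'(-2.083333) = -6.500000
  x_2 = -2.083333 - (2.520833)/(-6.500000) = -1.695513

x_2 = -1.695513


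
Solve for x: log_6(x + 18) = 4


Convert to exponential form: x + 18 = 6^4 = 1296
x = 1296 - 18 = 1278
Check: log_6(1278 + 18) = log_6(1296) = log_6(1296) = 4 ✓

x = 1278


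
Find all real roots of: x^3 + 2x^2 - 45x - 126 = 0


Let p(x) = x^3 + 2x^2 - 45x - 126. By the rational root theorem (leading coefficient 1), any rational root is an integer divisor of 126: try ±1, ±2, ... in turn.
Test x = 1: value = -168 ≠ 0.
Test x = -1: value = -80 ≠ 0.
Test x = 2: value = -200 ≠ 0.
Test x = -2: value = -36 ≠ 0.
Test x = 3: value = -216 ≠ 0.
Test x = -3: value = 0 ✓, so (x + 3) is a factor.
Synthetic division by (x + 3): bring down 1; 1(-3) + 2 = -1; (-1)(-3) - 45 = -42; (-42)(-3) - 126 = 0 → quotient x^2 - x - 42, remainder 0.
Solve the quadratic x^2 - x - 42 = 0: discriminant = (-1)^2 - 4(1)(-42) = 1 + 168 = 169.
sqrt(169) = 13, so x = (1 ± 13)/2: x = 7 or x = -6.

x = -6, x = -3, x = 7


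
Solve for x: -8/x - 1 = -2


Subtract -1 from both sides: -8/x = -1
Multiply both sides by x: -8 = -1 * x
Divide by -1: x = 8

x = 8


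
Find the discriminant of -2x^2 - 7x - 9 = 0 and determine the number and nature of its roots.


For ax^2 + bx + c = 0, discriminant D = b^2 - 4ac
Here a = -2, b = -7, c = -9
D = (-7)^2 - 4(-2)(-9) = 49 - 72 = -23

D = -23 < 0
The equation has no real roots (2 complex conjugate roots).

Discriminant = -23, no real roots (2 complex conjugate roots)


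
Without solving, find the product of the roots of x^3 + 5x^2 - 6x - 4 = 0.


By Vieta's formulas for x^3 + bx^2 + cx + d = 0:
  r1 + r2 + r3 = -b/a = -5
  r1*r2 + r1*r3 + r2*r3 = c/a = -6
  r1*r2*r3 = -d/a = 4


Product = 4


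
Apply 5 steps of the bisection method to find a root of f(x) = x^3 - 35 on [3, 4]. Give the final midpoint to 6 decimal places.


f(x) = x^3 - 35
f(3) = -8 < 0
f(4) = 29 > 0

Step 1: midpoint = (3.000000 + 4.000000)/2 = 3.500000
  f(3.500000) = 7.875000
  f(mid) > 0, so root is in [3.000000, 3.500000]

Step 2: midpoint = (3.000000 + 3.500000)/2 = 3.250000
  f(3.250000) = -0.671875
  f(mid) < 0, so root is in [3.250000, 3.500000]

Step 3: midpoint = (3.250000 + 3.500000)/2 = 3.375000
  f(3.375000) = 3.443359
  f(mid) > 0, so root is in [3.250000, 3.375000]

Step 4: midpoint = (3.250000 + 3.375000)/2 = 3.312500
  f(3.312500) = 1.346924
  f(mid) > 0, so root is in [3.250000, 3.312500]

Step 5: midpoint = (3.250000 + 3.312500)/2 = 3.281250
  f(3.281250) = 0.327911
  f(mid) > 0, so root is in [3.250000, 3.281250]

midpoint = 3.281250


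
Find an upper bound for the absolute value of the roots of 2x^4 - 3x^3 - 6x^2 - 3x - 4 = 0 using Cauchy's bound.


Cauchy's bound: all roots r satisfy |r| <= 1 + max(|a_i/a_n|) for i = 0,...,n-1
where a_n is the leading coefficient.

Coefficients: [2, -3, -6, -3, -4]
Leading coefficient a_n = 2
Ratios |a_i/a_n|: 3/2, 3, 3/2, 2
Maximum ratio: 3
Cauchy's bound: |r| <= 1 + 3 = 4

Upper bound = 4


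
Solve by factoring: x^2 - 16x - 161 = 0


We need two numbers that multiply to -161 and add to -16.
Those numbers are 7 and -23 (since 7 * (-23) = -161 and 7 + (-23) = -16).
So x^2 - 16x - 161 = (x + 7)(x - 23) = 0
Setting each factor to zero: x = -7 or x = 23

x = -7, x = 23


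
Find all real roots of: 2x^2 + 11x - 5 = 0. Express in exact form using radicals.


Using the quadratic formula: x = (-b ± sqrt(b^2 - 4ac)) / (2a)
Here a = 2, b = 11, c = -5
Discriminant = b^2 - 4ac = 11^2 - 4(2)(-5) = 121 + 40 = 161
Since discriminant = 161 > 0, there are two real roots.
x = (-11 ± sqrt(161)) / 4
Numerically: x ≈ 0.4221 or x ≈ -5.9221

x = (-11 + sqrt(161)) / 4 or x = (-11 - sqrt(161)) / 4


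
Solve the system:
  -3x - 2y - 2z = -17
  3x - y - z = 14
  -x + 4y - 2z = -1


Using Cramer's rule. Expand each determinant along the first row.
D  = (-3)*[(-1)*(-2) - (-1)*4] - (-2)*[3*(-2) - (-1)*(-1)] + (-2)*[3*4 - (-1)*(-1)]
  = (-3)*(6) - (-2)*(-7) + (-2)*(11) = -54
Dx = (-17)*[(-1)*(-2) - (-1)*4] - (-2)*[14*(-2) - (-1)*(-1)] + (-2)*[14*4 - (-1)*(-1)]
  = (-17)*(6) - (-2)*(-29) + (-2)*(55) = -270
Dy = (-3)*[14*(-2) - (-1)*(-1)] - (-17)*[3*(-2) - (-1)*(-1)] + (-2)*[3*(-1) - 14*(-1)]
  = (-3)*(-29) - (-17)*(-7) + (-2)*(11) = -54
Dz = (-3)*[(-1)*(-1) - 14*4] - (-2)*[3*(-1) - 14*(-1)] + (-17)*[3*4 - (-1)*(-1)]
  = (-3)*(-55) - (-2)*(11) + (-17)*(11) = 0
x = Dx/D = -270/-54 = 5, y = Dy/D = -54/-54 = 1, z = Dz/D = 0/-54 = 0
Check eq1: (-3)(5) + (-2)(1) + (-2)(0) = -17 = -17 ✓
Check eq2: (3)(5) + (-1)(1) + (-1)(0) = 14 = 14 ✓
Check eq3: (-1)(5) + (4)(1) + (-2)(0) = -1 = -1 ✓

x = 5, y = 1, z = 0


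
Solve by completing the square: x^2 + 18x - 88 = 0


Start: x^2 + 18x - 88 = 0
Move constant: x^2 + 18x = 88
Half of 18 is 9, squared is 81
Add 81 to both sides: x^2 + 18x + 81 = 169
(x + 9)^2 = 169
x + 9 = ±13
x = -9 + 13 = 4 or x = -9 - 13 = -22

x = -22, x = 4


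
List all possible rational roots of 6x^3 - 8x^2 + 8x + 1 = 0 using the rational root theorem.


Rational root theorem: possible roots are ±p/q where:
  p divides the constant term (1): p ∈ {1}
  q divides the leading coefficient (6): q ∈ {1, 2, 3, 6}

All possible rational roots: -1, -1/2, -1/3, -1/6, 1/6, 1/3, 1/2, 1

-1, -1/2, -1/3, -1/6, 1/6, 1/3, 1/2, 1


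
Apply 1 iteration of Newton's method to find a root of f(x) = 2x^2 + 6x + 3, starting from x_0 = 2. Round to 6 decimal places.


Newton's method: x_(n+1) = x_n - f(x_n)/f'(x_n)
f(x) = 2x^2 + 6x + 3
f'(x) = 4x + 6

Iteration 1:
  f(2.000000) = 23.000000
  f'(2.000000) = 14.000000
  x_1 = 2.000000 - (23.000000)/(14.000000) = 0.357143

x_1 = 0.357143


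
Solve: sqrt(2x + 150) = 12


Square both sides: 2x + 150 = 12^2 = 144
2x = 144 - 150 = -6
x = -3
Check: sqrt(2*(-3) + 150) = sqrt(144) = 12 ✓

x = -3


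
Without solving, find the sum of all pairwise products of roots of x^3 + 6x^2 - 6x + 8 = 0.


By Vieta's formulas for x^3 + bx^2 + cx + d = 0:
  r1 + r2 + r3 = -b/a = -6
  r1*r2 + r1*r3 + r2*r3 = c/a = -6
  r1*r2*r3 = -d/a = -8


Sum of pairwise products = -6


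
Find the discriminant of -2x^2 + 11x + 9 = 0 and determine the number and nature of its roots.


For ax^2 + bx + c = 0, discriminant D = b^2 - 4ac
Here a = -2, b = 11, c = 9
D = (11)^2 - 4(-2)(9) = 121 + 72 = 193

D = 193 > 0 but not a perfect square
The equation has 2 distinct real irrational roots.

Discriminant = 193, 2 distinct real irrational roots


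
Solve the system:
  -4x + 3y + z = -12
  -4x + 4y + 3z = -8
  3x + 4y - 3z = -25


Using Cramer's rule. Expand each determinant along the first row.
D  = (-4)*[4*(-3) - 3*4] - 3*[(-4)*(-3) - 3*3] + 1*[(-4)*4 - 4*3]
  = (-4)*(-24) - 3*(3) + 1*(-28) = 59
Dx = (-12)*[4*(-3) - 3*4] - 3*[(-8)*(-3) - 3*(-25)] + 1*[(-8)*4 - 4*(-25)]
  = (-12)*(-24) - 3*(99) + 1*(68) = 59
Dy = (-4)*[(-8)*(-3) - 3*(-25)] - (-12)*[(-4)*(-3) - 3*3] + 1*[(-4)*(-25) - (-8)*3]
  = (-4)*(99) - (-12)*(3) + 1*(124) = -236
Dz = (-4)*[4*(-25) - (-8)*4] - 3*[(-4)*(-25) - (-8)*3] + (-12)*[(-4)*4 - 4*3]
  = (-4)*(-68) - 3*(124) + (-12)*(-28) = 236
x = Dx/D = 59/59 = 1, y = Dy/D = -236/59 = -4, z = Dz/D = 236/59 = 4
Check eq1: (-4)(1) + (3)(-4) + (1)(4) = -12 = -12 ✓
Check eq2: (-4)(1) + (4)(-4) + (3)(4) = -8 = -8 ✓
Check eq3: (3)(1) + (4)(-4) + (-3)(4) = -25 = -25 ✓

x = 1, y = -4, z = 4


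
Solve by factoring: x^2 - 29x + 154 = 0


We need two numbers that multiply to 154 and add to -29.
Those numbers are -7 and -22 (since (-7) * (-22) = 154 and (-7) + (-22) = -29).
So x^2 - 29x + 154 = (x - 7)(x - 22) = 0
Setting each factor to zero: x = 7 or x = 22

x = 7, x = 22


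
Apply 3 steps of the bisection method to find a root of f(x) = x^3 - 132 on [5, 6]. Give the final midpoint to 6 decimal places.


f(x) = x^3 - 132
f(5) = -7 < 0
f(6) = 84 > 0

Step 1: midpoint = (5.000000 + 6.000000)/2 = 5.500000
  f(5.500000) = 34.375000
  f(mid) > 0, so root is in [5.000000, 5.500000]

Step 2: midpoint = (5.000000 + 5.500000)/2 = 5.250000
  f(5.250000) = 12.703125
  f(mid) > 0, so root is in [5.000000, 5.250000]

Step 3: midpoint = (5.000000 + 5.250000)/2 = 5.125000
  f(5.125000) = 2.611328
  f(mid) > 0, so root is in [5.000000, 5.125000]

midpoint = 5.125000


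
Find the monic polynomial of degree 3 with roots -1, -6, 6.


A monic polynomial with roots -1, -6, 6 is:
p(x) = (x + 1)(x + 6)(x - 6)
After multiplying by (x + 1): x + 1
After multiplying by (x + 6): x^2 + 7x + 6
After multiplying by (x - 6): x^3 + x^2 - 36x - 36

x^3 + x^2 - 36x - 36


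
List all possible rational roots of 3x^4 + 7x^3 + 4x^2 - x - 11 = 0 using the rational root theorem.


Rational root theorem: possible roots are ±p/q where:
  p divides the constant term (-11): p ∈ {1, 11}
  q divides the leading coefficient (3): q ∈ {1, 3}

All possible rational roots: -11, -11/3, -1, -1/3, 1/3, 1, 11/3, 11

-11, -11/3, -1, -1/3, 1/3, 1, 11/3, 11


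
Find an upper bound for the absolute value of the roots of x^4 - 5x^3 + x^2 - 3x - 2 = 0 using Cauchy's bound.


Cauchy's bound: all roots r satisfy |r| <= 1 + max(|a_i/a_n|) for i = 0,...,n-1
where a_n is the leading coefficient.

Coefficients: [1, -5, 1, -3, -2]
Leading coefficient a_n = 1
Ratios |a_i/a_n|: 5, 1, 3, 2
Maximum ratio: 5
Cauchy's bound: |r| <= 1 + 5 = 6

Upper bound = 6


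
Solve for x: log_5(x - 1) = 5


Convert to exponential form: x - 1 = 5^5 = 3125
x = 3125 + 1 = 3126
Check: log_5(3126 - 1) = log_5(3125) = log_5(3125) = 5 ✓

x = 3126


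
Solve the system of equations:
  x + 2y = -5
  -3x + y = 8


Using Cramer's rule:
Determinant D = (1)(1) - (-3)(2) = 1 + 6 = 7
Dx = (-5)(1) - (8)(2) = -5 - 16 = -21
Dy = (1)(8) - (-3)(-5) = 8 - 15 = -7
x = Dx/D = -21/7 = -3
y = Dy/D = -7/7 = -1

x = -3, y = -1


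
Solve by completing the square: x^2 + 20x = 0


Start: x^2 + 20x + 0 = 0
Move constant: x^2 + 20x = 0
Half of 20 is 10, squared is 100
Add 100 to both sides: x^2 + 20x + 100 = 100
(x + 10)^2 = 100
x + 10 = ±10
x = -10 + 10 = 0 or x = -10 - 10 = -20

x = -20, x = 0


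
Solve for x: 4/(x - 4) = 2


Multiply both sides by (x - 4): 4 = 2(x - 4)
Distribute: 4 = 2x - 8
2x = 4 + 8 = 12
x = 6

x = 6


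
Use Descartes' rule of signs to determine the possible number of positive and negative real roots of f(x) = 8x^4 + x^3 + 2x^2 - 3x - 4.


Descartes' rule of signs:

For positive roots, count sign changes in f(x) = 8x^4 + x^3 + 2x^2 - 3x - 4:
Signs of coefficients: +, +, +, -, -
Number of sign changes: 1
Possible positive real roots: 1

For negative roots, examine f(-x) = 8x^4 - x^3 + 2x^2 + 3x - 4:
Signs of coefficients: +, -, +, +, -
Number of sign changes: 3
Possible negative real roots: 3, 1

Positive roots: 1; Negative roots: 3 or 1


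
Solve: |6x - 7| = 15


An absolute value equation |expr| = 15 gives two cases:
Case 1: 6x - 7 = 15
  6x = 22, so x = 11/3
Case 2: 6x - 7 = -15
  6x = -8, so x = -4/3

x = -4/3, x = 11/3


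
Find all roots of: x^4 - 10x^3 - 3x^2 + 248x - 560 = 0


Let p(x) = x^4 - 10x^3 - 3x^2 + 248x - 560. By the rational root theorem (leading coefficient 1), any rational root is an integer divisor of 560: try ±1, ±2, ... in turn.
Test x = 1: value = -324 ≠ 0.
Test x = -1: value = -800 ≠ 0.
Test x = 2: value = -140 ≠ 0.
Test x = -2: value = -972 ≠ 0.
Test x = 4: value = 0 ✓, so (x - 4) is a factor.
Synthetic division by (x - 4): bring down 1; 1(4) - 10 = -6; (-6)(4) - 3 = -27; (-27)(4) + 248 = 140; 140(4) - 560 = 0 → quotient x^3 - 6x^2 - 27x + 140, remainder 0.
Continue with the quotient x^3 - 6x^2 - 27x + 140 (candidates must divide 140; re-test x = 4 first in case it repeats).
Test x = 4: value = 0 ✓, so (x - 4) is a factor.
Synthetic division by (x - 4): bring down 1; 1(4) - 6 = -2; (-2)(4) - 27 = -35; (-35)(4) + 140 = 0 → quotient x^2 - 2x - 35, remainder 0.
Solve the quadratic x^2 - 2x - 35 = 0: discriminant = (-2)^2 - 4(1)(-35) = 4 + 140 = 144.
sqrt(144) = 12, so x = (2 ± 12)/2: x = 7 or x = -5.
Collecting all roots found:

x = -5, x = 4 (multiplicity 2), x = 7


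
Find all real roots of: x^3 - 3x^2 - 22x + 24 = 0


Let p(x) = x^3 - 3x^2 - 22x + 24. By the rational root theorem (leading coefficient 1), any rational root is an integer divisor of 24: try ±1, ±2, ... in turn.
Test x = 1: value = 0 ✓, so (x - 1) is a factor.
Synthetic division by (x - 1): bring down 1; 1(1) - 3 = -2; (-2)(1) - 22 = -24; (-24)(1) + 24 = 0 → quotient x^2 - 2x - 24, remainder 0.
Solve the quadratic x^2 - 2x - 24 = 0: discriminant = (-2)^2 - 4(1)(-24) = 4 + 96 = 100.
sqrt(100) = 10, so x = (2 ± 10)/2: x = 6 or x = -4.

x = -4, x = 1, x = 6


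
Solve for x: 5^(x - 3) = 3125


Express both sides with the same base.
3125 = 5^5
Since the bases match, equate exponents: x - 3 = 5
So x = 5 - (-3) = 8

x = 8


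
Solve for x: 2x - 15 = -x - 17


Starting with: 2x - 15 = -x - 17
Move all x terms to left: (2 + 1)x = -17 + 15
Simplify: 3x = -2
Divide both sides by 3: x = -2/3

x = -2/3


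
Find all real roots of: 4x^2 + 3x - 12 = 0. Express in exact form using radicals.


Using the quadratic formula: x = (-b ± sqrt(b^2 - 4ac)) / (2a)
Here a = 4, b = 3, c = -12
Discriminant = b^2 - 4ac = 3^2 - 4(4)(-12) = 9 + 192 = 201
Since discriminant = 201 > 0, there are two real roots.
x = (-3 ± sqrt(201)) / 8
Numerically: x ≈ 1.3972 or x ≈ -2.1472

x = (-3 + sqrt(201)) / 8 or x = (-3 - sqrt(201)) / 8


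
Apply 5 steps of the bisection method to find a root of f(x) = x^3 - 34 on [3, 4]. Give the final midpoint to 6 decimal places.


f(x) = x^3 - 34
f(3) = -7 < 0
f(4) = 30 > 0

Step 1: midpoint = (3.000000 + 4.000000)/2 = 3.500000
  f(3.500000) = 8.875000
  f(mid) > 0, so root is in [3.000000, 3.500000]

Step 2: midpoint = (3.000000 + 3.500000)/2 = 3.250000
  f(3.250000) = 0.328125
  f(mid) > 0, so root is in [3.000000, 3.250000]

Step 3: midpoint = (3.000000 + 3.250000)/2 = 3.125000
  f(3.125000) = -3.482422
  f(mid) < 0, so root is in [3.125000, 3.250000]

Step 4: midpoint = (3.125000 + 3.250000)/2 = 3.187500
  f(3.187500) = -1.614502
  f(mid) < 0, so root is in [3.187500, 3.250000]

Step 5: midpoint = (3.187500 + 3.250000)/2 = 3.218750
  f(3.218750) = -0.652618
  f(mid) < 0, so root is in [3.218750, 3.250000]

midpoint = 3.218750
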